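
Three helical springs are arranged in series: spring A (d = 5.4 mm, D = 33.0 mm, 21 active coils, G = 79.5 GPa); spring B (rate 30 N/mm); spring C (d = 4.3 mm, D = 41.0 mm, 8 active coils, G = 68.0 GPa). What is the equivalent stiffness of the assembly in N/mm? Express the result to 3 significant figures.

k_A = Gd⁴/(8D³N_a) = (79.5×10³)(5.4⁴)/(8·33.0³·21) = 11.197 N/mm
k_C = Gd⁴/(8D³N_a) = (68.0×10³)(4.3⁴)/(8·41.0³·8) = 5.2705 N/mm
Series: 1/k_eq = 1/11.197 + 1/30 + 1/5.2705 = 0.31238; k_eq = 3.2012 N/mm

3.20 N/mm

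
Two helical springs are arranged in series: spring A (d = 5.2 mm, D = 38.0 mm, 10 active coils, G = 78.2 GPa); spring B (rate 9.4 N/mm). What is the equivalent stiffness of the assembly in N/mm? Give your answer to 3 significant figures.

5.46 N/mm

k_A = Gd⁴/(8D³N_a) = (78.2×10³)(5.2⁴)/(8·38.0³·10) = 13.025 N/mm
Series: 1/k_eq = 1/13.025 + 1/9.4 = 0.18316; k_eq = 5.4598 N/mm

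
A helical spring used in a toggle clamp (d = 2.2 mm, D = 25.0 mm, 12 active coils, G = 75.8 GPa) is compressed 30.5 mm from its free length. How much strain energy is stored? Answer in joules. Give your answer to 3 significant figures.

k = Gd⁴/(8D³N_a) = (75.8×10³)(2.2⁴)/(8·25.0³·12) = 1.1838 N/mm
U = ½kδ² = 0.5 × 1.1838 × 30.5² = 550.6 N·mm = 0.5506 J

0.551 J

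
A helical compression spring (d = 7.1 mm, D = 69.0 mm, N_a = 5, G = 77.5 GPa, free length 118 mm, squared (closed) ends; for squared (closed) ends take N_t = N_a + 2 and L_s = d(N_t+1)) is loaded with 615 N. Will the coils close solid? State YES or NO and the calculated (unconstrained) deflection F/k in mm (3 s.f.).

k = Gd⁴/(8D³N_a) = (77.5×10³)(7.1⁴)/(8·69.0³·5) = 14.987 N/mm
N_t = 7; L_s = 7.1·8 = 56.8 mm; δ_solid = L₀ − L_s = 118 − 56.8 = 61.2 mm
δ = F/k = 615/14.987 = 41.034 mm
δ < δ_solid → spring does not go solid

NO, δ = 41.0 mm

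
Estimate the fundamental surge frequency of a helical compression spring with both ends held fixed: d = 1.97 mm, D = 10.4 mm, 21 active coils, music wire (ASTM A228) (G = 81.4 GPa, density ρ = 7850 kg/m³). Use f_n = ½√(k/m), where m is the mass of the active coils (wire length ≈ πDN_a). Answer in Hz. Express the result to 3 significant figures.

314 Hz

k = Gd⁴/(8D³N_a) = (81.4×10³)(1.97⁴)/(8·10.4³·21) = 6.4875 N/mm = 6487.5 N/m
Wire length L = πDN_a = π·10.4·21 = 686.12 mm
m = ρ·(πd²/4)·L = 7850 × 3.0481×10⁻⁶ m² × 0.68612 m = 0.016417 kg
f_n = ½√(k/m) = 0.5·√(6487.5/0.016417) = 0.5·√(3.9517e+05) = 314.31 Hz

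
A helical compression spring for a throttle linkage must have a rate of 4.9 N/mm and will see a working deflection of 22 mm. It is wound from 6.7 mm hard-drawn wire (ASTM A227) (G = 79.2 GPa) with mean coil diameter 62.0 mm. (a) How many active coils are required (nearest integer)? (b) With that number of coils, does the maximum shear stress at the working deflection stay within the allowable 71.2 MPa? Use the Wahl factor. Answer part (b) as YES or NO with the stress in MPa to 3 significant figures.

(a) 17 coils; (b) YES, τ_max = 65.8 MPa

N_a = Gd⁴/(8D³k) = (79.2×10³)(6.7⁴)/(8·62.0³·4.9) = 17.08 → N_a = 17
Actual rate k = Gd⁴/(8D³·17) = 4.9239 N/mm
Working load F = kδ = 4.9239·22 = 108.33 N
C = 62.0/6.7 = 9.2537; K_W = (4C−1)/(4C−4)+0.615/C = 1.1573
τ_max = K_W·8FD/(πd³) = 1.1573·56.864 = 65.811 MPa
τ_max ≤ 71.2 MPa → acceptable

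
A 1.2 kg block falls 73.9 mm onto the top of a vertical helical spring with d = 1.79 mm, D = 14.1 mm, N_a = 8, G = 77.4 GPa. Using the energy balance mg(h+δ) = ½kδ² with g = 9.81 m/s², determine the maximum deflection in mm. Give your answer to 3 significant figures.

k = Gd⁴/(8D³N_a) = (77.4×10³)(1.79⁴)/(8·14.1³·8) = 4.4291 N/mm
W = mg = 1.2 × 9.81 = 11.772 N
½kδ² − Wδ − Wh = 0 → δ = (W + √(W² + 2kWh))/k
δ = (11.772 + √(138.58 + 7706.2))/4.4291 = (11.772 + 88.571)/4.4291 = 22.655 mm

22.7 mm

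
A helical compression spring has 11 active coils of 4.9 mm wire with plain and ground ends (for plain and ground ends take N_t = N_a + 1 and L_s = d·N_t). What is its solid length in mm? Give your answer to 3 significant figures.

58.8 mm

plain and ground ends: N_t = N_a + 1 = 11 + 1 = 12
L_s = d·N_t = 4.9 × 12 = 58.8 mm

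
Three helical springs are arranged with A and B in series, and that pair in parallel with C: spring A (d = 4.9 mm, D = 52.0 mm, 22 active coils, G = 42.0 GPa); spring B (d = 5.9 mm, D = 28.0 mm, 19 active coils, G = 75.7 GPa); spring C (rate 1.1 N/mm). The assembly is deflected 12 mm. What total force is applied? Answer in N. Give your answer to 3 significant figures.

k_A = Gd⁴/(8D³N_a) = (42.0×10³)(4.9⁴)/(8·52.0³·22) = 0.97839 N/mm
k_B = Gd⁴/(8D³N_a) = (75.7×10³)(5.9⁴)/(8·28.0³·19) = 27.491 N/mm
Springs A,B series: k_AB = 1/(1/0.97839+1/27.491) = 0.94476 N/mm; parallel with C: k_eq = 0.94476+1.1 = 2.0448 N/mm
F = k_eq·δ = 2.0448·12 = 24.537 N

24.5 N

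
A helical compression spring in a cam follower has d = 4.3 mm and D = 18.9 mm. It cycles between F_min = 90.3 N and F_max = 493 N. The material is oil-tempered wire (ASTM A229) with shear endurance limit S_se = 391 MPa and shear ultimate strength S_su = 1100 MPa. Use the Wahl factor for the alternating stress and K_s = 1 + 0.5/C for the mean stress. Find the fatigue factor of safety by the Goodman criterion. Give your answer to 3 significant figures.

C = D/d = 18.9/4.3 = 4.3953; K_W = (4C−1)/(4C−4)+0.615/C = 1.3608; K_s = 1+0.5/C = 1.1138
F_a = (F_max−F_min)/2 = 201.35 N; F_m = (F_max+F_min)/2 = 291.65 N
τ_a = K_W·8F_aD/(πd³) = 1.3608 × 121.88 = 165.86 MPa
τ_m = K_s·8F_mD/(πd³) = 1.1138 × 176.55 = 196.63 MPa
Goodman: 1/n_f = τ_a/S_se + τ_m/S_su = 165.86/391 + 196.63/1100 = 0.42420 + 0.17875 = 0.60295
n_f = 1/0.60295 = 1.659

1.66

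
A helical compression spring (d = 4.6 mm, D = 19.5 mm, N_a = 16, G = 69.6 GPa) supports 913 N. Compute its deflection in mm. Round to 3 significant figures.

k = Gd⁴/(8D³N_a) = (69.6×10³)(4.6⁴)/(8·19.5³·16) = 32.834 N/mm
δ = F/k = 913 / 32.834 = 27.806 mm

27.8 mm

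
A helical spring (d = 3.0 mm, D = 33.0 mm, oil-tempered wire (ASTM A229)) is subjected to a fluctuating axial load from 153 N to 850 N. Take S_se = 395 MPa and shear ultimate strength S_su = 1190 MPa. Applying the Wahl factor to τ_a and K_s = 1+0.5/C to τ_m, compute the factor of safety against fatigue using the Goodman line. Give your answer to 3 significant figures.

C = D/d = 33.0/3.0 = 11.0000; K_W = (4C−1)/(4C−4)+0.615/C = 1.1309; K_s = 1+0.5/C = 1.0455
F_a = (F_max−F_min)/2 = 348.5 N; F_m = (F_max+F_min)/2 = 501.5 N
τ_a = K_W·8F_aD/(πd³) = 1.1309 × 1084.7 = 1226.7 MPa
τ_m = K_s·8F_mD/(πd³) = 1.0455 × 1560.9 = 1631.8 MPa
Goodman: 1/n_f = τ_a/S_se + τ_m/S_su = 1226.7/395 + 1631.8/1190 = 3.10544 + 1.37126 = 4.4767
n_f = 1/4.4767 = 0.2234

0.223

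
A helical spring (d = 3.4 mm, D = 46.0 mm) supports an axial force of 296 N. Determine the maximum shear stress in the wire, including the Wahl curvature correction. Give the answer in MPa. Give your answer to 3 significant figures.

975 MPa

Spring index C = D/d = 46.0/3.4 = 13.5294
K_W = (4C−1)/(4C−4) + 0.615/C = 53.118/50.118 + 0.0455 = 1.1053
τ₀ = 8FD/(πd³) = 8·296·46.0/(π·3.4³) = 108928/123.48 = 882.17 MPa
τ_max = K·τ₀ = 1.1053 × 882.17 = 975.08 MPa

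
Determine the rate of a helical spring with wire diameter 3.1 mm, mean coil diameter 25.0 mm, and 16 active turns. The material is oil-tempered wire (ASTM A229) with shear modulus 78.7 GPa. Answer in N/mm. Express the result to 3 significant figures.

3.63 N/mm

k = Gd⁴/(8D³N_a) = (78.7×10³ × 3.1⁴) / (8 × 25.0³ × 16)
  = 7.26811e+06 / 2e+06 = 3.6341 N/mm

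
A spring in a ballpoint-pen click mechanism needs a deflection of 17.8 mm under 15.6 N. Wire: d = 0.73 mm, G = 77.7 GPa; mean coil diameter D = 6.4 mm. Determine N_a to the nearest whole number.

Required rate k = F/δ = 15.6/17.8 = 0.8764 N/mm
N_a = Gd⁴/(8D³k) = (77.7×10³ × 0.73⁴)/(8 × 6.4³ × 0.8764)
    = 22065.4 / 1837.95 = 12.01 → 12 coils

12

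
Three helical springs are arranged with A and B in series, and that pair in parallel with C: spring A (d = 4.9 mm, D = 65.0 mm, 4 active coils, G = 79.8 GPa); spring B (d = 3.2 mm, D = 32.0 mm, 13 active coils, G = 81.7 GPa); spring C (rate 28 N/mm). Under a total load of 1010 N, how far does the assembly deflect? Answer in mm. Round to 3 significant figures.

k_A = Gd⁴/(8D³N_a) = (79.8×10³)(4.9⁴)/(8·65.0³·4) = 5.2348 N/mm
k_B = Gd⁴/(8D³N_a) = (81.7×10³)(3.2⁴)/(8·32.0³·13) = 2.5138 N/mm
Springs A,B series: k_AB = 1/(1/5.2348+1/2.5138) = 1.6983 N/mm; parallel with C: k_eq = 1.6983+28 = 29.698 N/mm
δ = F/k_eq = 1010/29.698 = 34.009 mm

34.0 mm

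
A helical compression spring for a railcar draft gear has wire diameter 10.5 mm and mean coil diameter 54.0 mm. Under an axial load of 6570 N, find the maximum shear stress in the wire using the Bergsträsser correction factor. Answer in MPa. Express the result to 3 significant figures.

1000 MPa

Spring index C = D/d = 54.0/10.5 = 5.1429
K_B = (4C+2)/(4C−3) = 22.571/17.571 = 1.2846
τ₀ = 8FD/(πd³) = 8·6570·54.0/(π·10.5³) = 2.83824e+06/3636.8 = 780.43 MPa
τ_max = K·τ₀ = 1.2846 × 780.43 = 1002.5 MPa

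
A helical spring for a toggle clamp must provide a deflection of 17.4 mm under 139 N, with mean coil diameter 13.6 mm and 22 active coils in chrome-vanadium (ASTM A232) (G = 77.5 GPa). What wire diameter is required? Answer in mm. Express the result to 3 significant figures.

Required rate k = F/δ = 139/17.4 = 7.9885 N/mm
d = (8D³N_a·k / G)^(1/4) = (8·13.6³·22·7.9885 / (77.5×10³))^0.25
  = (45.634)^0.25 = 2.5991 mm

2.60 mm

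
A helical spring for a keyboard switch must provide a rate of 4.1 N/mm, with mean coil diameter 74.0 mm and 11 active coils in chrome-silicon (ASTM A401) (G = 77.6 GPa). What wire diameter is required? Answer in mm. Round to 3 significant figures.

d = (8D³N_a·k / G)^(1/4) = (8·74.0³·11·4.1 / (77.6×10³))^0.25
  = (1884.1)^0.25 = 6.5883 mm

6.59 mm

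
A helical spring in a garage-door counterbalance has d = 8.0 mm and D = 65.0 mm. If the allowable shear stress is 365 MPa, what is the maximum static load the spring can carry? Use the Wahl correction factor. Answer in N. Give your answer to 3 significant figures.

C = D/d = 65.0/8.0 = 8.1250
K_W = (4C−1)/(4C−4) + 0.615/C = 31.500/28.500 + 0.0757 = 1.1810
τ_max = K·8FD/(πd³) → F_max = τ_allow·πd³/(8DK)
F_max = 365·π·8.0³/(8·65.0·1.1810) = 5.871e+05/614.1 = 956.04 N

956 N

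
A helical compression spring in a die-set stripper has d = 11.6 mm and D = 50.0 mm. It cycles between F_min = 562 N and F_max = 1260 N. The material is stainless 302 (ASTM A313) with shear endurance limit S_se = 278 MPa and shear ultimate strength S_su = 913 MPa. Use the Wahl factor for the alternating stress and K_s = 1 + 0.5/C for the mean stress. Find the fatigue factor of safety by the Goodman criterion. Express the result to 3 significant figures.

4.33

C = D/d = 50.0/11.6 = 4.3103; K_W = (4C−1)/(4C−4)+0.615/C = 1.3692; K_s = 1+0.5/C = 1.1160
F_a = (F_max−F_min)/2 = 349 N; F_m = (F_max+F_min)/2 = 911 N
τ_a = K_W·8F_aD/(πd³) = 1.3692 × 28.468 = 38.98 MPa
τ_m = K_s·8F_mD/(πd³) = 1.1160 × 74.311 = 82.931 MPa
Goodman: 1/n_f = τ_a/S_se + τ_m/S_su = 38.98/278 + 82.931/913 = 0.14022 + 0.09083 = 0.23105
n_f = 1/0.23105 = 4.328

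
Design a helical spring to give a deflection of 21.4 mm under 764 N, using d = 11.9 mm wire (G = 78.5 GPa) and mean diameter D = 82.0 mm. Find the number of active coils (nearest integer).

Required rate k = F/δ = 764/21.4 = 35.701 N/mm
N_a = Gd⁴/(8D³k) = (78.5×10³ × 11.9⁴)/(8 × 82.0³ × 35.701)
    = 1.57419e+09 / 1.57475e+08 = 9.996 → 10 coils

10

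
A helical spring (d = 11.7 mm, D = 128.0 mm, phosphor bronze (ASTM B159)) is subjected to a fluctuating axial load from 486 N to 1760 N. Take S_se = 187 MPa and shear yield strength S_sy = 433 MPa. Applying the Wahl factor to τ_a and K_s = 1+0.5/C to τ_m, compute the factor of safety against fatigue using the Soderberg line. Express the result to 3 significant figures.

C = D/d = 128.0/11.7 = 10.9402; K_W = (4C−1)/(4C−4)+0.615/C = 1.1317; K_s = 1+0.5/C = 1.0457
F_a = (F_max−F_min)/2 = 637 N; F_m = (F_max+F_min)/2 = 1123 N
τ_a = K_W·8F_aD/(πd³) = 1.1317 × 129.64 = 146.71 MPa
τ_m = K_s·8F_mD/(πd³) = 1.0457 × 228.55 = 238.99 MPa
Soderberg: 1/n_f = τ_a/S_se + τ_m/S_sy = 146.71/187 + 238.99/433 = 0.78453 + 0.55194 = 1.3365
n_f = 1/1.3365 = 0.7482

0.748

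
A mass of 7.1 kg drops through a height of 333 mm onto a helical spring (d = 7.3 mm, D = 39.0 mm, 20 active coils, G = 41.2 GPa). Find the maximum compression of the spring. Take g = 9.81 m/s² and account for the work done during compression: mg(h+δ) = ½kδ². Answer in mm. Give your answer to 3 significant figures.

67.3 mm

k = Gd⁴/(8D³N_a) = (41.2×10³)(7.3⁴)/(8·39.0³·20) = 12.327 N/mm
W = mg = 7.1 × 9.81 = 69.651 N
½kδ² − Wδ − Wh = 0 → δ = (W + √(W² + 2kWh))/k
δ = (69.651 + √(4851.3 + 571843))/12.327 = (69.651 + 759.4)/12.327 = 67.252 mm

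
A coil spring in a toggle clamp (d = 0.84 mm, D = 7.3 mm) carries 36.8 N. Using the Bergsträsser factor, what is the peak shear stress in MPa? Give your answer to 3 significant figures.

Spring index C = D/d = 7.3/0.84 = 8.6905
K_B = (4C+2)/(4C−3) = 36.762/31.762 = 1.1574
τ₀ = 8FD/(πd³) = 8·36.8·7.3/(π·0.84³) = 2149.12/1.862 = 1154.2 MPa
τ_max = K·τ₀ = 1.1574 × 1154.2 = 1335.9 MPa

1340 MPa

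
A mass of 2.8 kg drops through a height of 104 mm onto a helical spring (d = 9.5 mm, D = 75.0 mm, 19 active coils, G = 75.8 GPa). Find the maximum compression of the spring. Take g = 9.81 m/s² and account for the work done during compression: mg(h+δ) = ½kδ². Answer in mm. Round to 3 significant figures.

k = Gd⁴/(8D³N_a) = (75.8×10³)(9.5⁴)/(8·75.0³·19) = 9.628 N/mm
W = mg = 2.8 × 9.81 = 27.468 N
½kδ² − Wδ − Wh = 0 → δ = (W + √(W² + 2kWh))/k
δ = (27.468 + √(754.49 + 55008.1))/9.628 = (27.468 + 236.14)/9.628 = 27.379 mm

27.4 mm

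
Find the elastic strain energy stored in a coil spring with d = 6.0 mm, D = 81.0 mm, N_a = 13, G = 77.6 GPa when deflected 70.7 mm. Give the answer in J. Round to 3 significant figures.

4.55 J

k = Gd⁴/(8D³N_a) = (77.6×10³)(6.0⁴)/(8·81.0³·13) = 1.8196 N/mm
U = ½kδ² = 0.5 × 1.8196 × 70.7² = 4547.7 N·mm = 4.5477 J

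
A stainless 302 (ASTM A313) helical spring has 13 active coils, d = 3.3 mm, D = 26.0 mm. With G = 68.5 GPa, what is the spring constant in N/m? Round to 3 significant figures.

4440 N/m

k = Gd⁴/(8D³N_a) = (68.5×10³ × 3.3⁴) / (8 × 26.0³ × 13)
  = 8.12356e+06 / 1.8279e+06 = 4.4442 N/mm = 4444.2 N/m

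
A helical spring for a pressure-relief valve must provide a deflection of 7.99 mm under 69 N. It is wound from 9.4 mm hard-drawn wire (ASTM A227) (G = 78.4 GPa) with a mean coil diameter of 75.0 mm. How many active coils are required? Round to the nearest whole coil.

Required rate k = F/δ = 69/7.99 = 8.6358 N/mm
N_a = Gd⁴/(8D³k) = (78.4×10³ × 9.4⁴)/(8 × 75.0³ × 8.6358)
    = 6.12107e+08 / 2.91458e+07 = 21 → 21 coils

21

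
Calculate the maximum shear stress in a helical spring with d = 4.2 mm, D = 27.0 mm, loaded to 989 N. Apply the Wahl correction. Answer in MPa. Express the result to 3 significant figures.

1130 MPa

Spring index C = D/d = 27.0/4.2 = 6.4286
K_W = (4C−1)/(4C−4) + 0.615/C = 24.714/21.714 + 0.0957 = 1.2338
τ₀ = 8FD/(πd³) = 8·989·27.0/(π·4.2³) = 213624/232.75 = 917.81 MPa
τ_max = K·τ₀ = 1.2338 × 917.81 = 1132.4 MPa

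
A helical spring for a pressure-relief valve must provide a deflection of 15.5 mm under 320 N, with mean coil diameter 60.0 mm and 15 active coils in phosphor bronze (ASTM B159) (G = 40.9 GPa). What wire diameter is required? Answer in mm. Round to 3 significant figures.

Required rate k = F/δ = 320/15.5 = 20.645 N/mm
d = (8D³N_a·k / G)^(1/4) = (8·60.0³·15·20.645 / (40.9×10³))^0.25
  = (13084)^0.25 = 10.6950 mm

10.7 mm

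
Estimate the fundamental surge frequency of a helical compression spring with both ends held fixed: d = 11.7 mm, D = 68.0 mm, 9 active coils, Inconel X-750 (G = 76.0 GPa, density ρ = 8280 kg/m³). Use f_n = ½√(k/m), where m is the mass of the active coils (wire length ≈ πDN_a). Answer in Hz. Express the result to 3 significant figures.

k = Gd⁴/(8D³N_a) = (76.0×10³)(11.7⁴)/(8·68.0³·9) = 62.907 N/mm = 62907 N/m
Wire length L = πDN_a = π·68.0·9 = 1922.7 mm
m = ρ·(πd²/4)·L = 8280 × 107.51×10⁻⁶ m² × 1.9227 m = 1.7116 kg
f_n = ½√(k/m) = 0.5·√(62907/1.7116) = 0.5·√(36754) = 95.857 Hz

95.9 Hz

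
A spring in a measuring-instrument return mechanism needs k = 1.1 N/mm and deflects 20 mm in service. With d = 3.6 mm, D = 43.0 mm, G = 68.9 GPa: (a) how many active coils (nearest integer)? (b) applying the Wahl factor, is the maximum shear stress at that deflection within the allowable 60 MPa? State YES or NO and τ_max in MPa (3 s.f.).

(a) 17 coils; (b) YES, τ_max = 56.3 MPa

N_a = Gd⁴/(8D³k) = (68.9×10³)(3.6⁴)/(8·43.0³·1.1) = 16.54 → N_a = 17
Actual rate k = Gd⁴/(8D³·17) = 1.0702 N/mm
Working load F = kδ = 1.0702·20 = 21.405 N
C = 43.0/3.6 = 11.9444; K_W = (4C−1)/(4C−4)+0.615/C = 1.1200
τ_max = K_W·8FD/(πd³) = 1.1200·50.236 = 56.265 MPa
τ_max ≤ 60 MPa → acceptable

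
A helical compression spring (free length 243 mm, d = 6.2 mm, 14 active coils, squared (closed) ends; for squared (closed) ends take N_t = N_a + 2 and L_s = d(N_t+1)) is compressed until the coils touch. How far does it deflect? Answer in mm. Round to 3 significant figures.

138 mm

N_t = 16; L_s = 6.2·17 = 105.4 mm
δ_solid = L₀ − L_s = 243 − 105.4 = 137.6 mm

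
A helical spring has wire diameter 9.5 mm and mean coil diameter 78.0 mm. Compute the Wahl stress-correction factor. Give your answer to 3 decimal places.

1.179

C = D/d = 78.0/9.5 = 8.2105
K_W = (4C−1)/(4C−4) + 0.615/C = 31.842/28.842 + 0.0749 = 1.1789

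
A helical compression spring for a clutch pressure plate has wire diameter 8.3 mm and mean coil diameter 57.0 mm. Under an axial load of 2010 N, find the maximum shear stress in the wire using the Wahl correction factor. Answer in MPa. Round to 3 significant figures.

621 MPa

Spring index C = D/d = 57.0/8.3 = 6.8675
K_W = (4C−1)/(4C−4) + 0.615/C = 26.470/23.470 + 0.0896 = 1.2174
τ₀ = 8FD/(πd³) = 8·2010·57.0/(π·8.3³) = 916560/1796.3 = 510.24 MPa
τ_max = K·τ₀ = 1.2174 × 510.24 = 621.16 MPa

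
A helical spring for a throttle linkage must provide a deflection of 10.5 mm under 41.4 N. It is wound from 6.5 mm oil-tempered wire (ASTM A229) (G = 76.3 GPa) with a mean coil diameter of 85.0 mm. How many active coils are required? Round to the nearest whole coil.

Required rate k = F/δ = 41.4/10.5 = 3.9429 N/mm
N_a = Gd⁴/(8D³k) = (76.3×10³ × 6.5⁴)/(8 × 85.0³ × 3.9429)
    = 1.362e+08 / 1.93713e+07 = 7.031 → 7 coils

7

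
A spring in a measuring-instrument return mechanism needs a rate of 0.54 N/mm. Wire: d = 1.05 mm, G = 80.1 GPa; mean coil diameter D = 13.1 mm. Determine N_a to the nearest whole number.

10

N_a = Gd⁴/(8D³k) = (80.1×10³ × 1.05⁴)/(8 × 13.1³ × 0.54)
    = 97362.1 / 9711.75 = 10.03 → 10 coils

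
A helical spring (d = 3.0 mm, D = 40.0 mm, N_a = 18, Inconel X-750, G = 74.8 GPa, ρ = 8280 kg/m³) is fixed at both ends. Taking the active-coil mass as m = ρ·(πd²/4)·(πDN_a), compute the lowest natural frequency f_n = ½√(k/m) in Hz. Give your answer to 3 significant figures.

k = Gd⁴/(8D³N_a) = (74.8×10³)(3.0⁴)/(8·40.0³·18) = 0.65742 N/mm = 657.42 N/m
Wire length L = πDN_a = π·40.0·18 = 2261.9 mm
m = ρ·(πd²/4)·L = 8280 × 7.0686×10⁻⁶ m² × 2.2619 m = 0.13239 kg
f_n = ½√(k/m) = 0.5·√(657.42/0.13239) = 0.5·√(4965.9) = 35.235 Hz

35.2 Hz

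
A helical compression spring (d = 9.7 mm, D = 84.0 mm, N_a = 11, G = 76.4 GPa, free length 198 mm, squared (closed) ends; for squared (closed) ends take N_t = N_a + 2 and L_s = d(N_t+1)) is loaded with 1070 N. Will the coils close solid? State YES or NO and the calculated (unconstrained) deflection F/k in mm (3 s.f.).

k = Gd⁴/(8D³N_a) = (76.4×10³)(9.7⁴)/(8·84.0³·11) = 12.968 N/mm
N_t = 13; L_s = 9.7·14 = 135.8 mm; δ_solid = L₀ − L_s = 198 − 135.8 = 62.2 mm
δ = F/k = 1070/12.968 = 82.513 mm
δ ≥ δ_solid → spring goes solid

YES, δ = 82.5 mm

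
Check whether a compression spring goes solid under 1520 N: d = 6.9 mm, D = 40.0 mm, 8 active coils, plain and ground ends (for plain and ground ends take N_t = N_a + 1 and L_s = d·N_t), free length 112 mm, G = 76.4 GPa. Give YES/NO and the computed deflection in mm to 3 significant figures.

NO, δ = 36.0 mm

k = Gd⁴/(8D³N_a) = (76.4×10³)(6.9⁴)/(8·40.0³·8) = 42.279 N/mm
N_t = 9; L_s = 6.9·9 = 62.1 mm; δ_solid = L₀ − L_s = 112 − 62.1 = 49.9 mm
δ = F/k = 1520/42.279 = 35.951 mm
δ < δ_solid → spring does not go solid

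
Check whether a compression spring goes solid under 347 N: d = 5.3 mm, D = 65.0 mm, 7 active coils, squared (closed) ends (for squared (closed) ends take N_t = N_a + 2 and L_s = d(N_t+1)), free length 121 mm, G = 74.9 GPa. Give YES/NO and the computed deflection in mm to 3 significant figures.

k = Gd⁴/(8D³N_a) = (74.9×10³)(5.3⁴)/(8·65.0³·7) = 3.8429 N/mm
N_t = 9; L_s = 5.3·10 = 53 mm; δ_solid = L₀ − L_s = 121 − 53 = 68 mm
δ = F/k = 347/3.8429 = 90.297 mm
δ ≥ δ_solid → spring goes solid

YES, δ = 90.3 mm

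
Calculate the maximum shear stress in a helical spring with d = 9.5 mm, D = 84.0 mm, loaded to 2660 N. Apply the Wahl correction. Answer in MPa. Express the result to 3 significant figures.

Spring index C = D/d = 84.0/9.5 = 8.8421
K_W = (4C−1)/(4C−4) + 0.615/C = 34.368/31.368 + 0.0696 = 1.1652
τ₀ = 8FD/(πd³) = 8·2660·84.0/(π·9.5³) = 1.78752e+06/2693.5 = 663.64 MPa
τ_max = K·τ₀ = 1.1652 × 663.64 = 773.26 MPa

773 MPa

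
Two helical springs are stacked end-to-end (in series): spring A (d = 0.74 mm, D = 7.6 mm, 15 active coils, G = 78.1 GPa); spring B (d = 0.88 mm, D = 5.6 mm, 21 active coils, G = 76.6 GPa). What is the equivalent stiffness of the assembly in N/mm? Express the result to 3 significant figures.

0.346 N/mm

k_A = Gd⁴/(8D³N_a) = (78.1×10³)(0.74⁴)/(8·7.6³·15) = 0.44459 N/mm
k_B = Gd⁴/(8D³N_a) = (76.6×10³)(0.88⁴)/(8·5.6³·21) = 1.557 N/mm
Series: 1/k_eq = 1/0.44459 + 1/1.557 = 2.8915; k_eq = 0.34584 N/mm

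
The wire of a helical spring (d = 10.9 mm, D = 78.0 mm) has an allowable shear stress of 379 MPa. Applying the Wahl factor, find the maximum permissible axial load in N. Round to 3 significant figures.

2050 N

C = D/d = 78.0/10.9 = 7.1560
K_W = (4C−1)/(4C−4) + 0.615/C = 27.624/24.624 + 0.0859 = 1.2078
τ_max = K·8FD/(πd³) → F_max = τ_allow·πd³/(8DK)
F_max = 379·π·10.9³/(8·78.0·1.2078) = 1.5419e+06/753.65 = 2046 N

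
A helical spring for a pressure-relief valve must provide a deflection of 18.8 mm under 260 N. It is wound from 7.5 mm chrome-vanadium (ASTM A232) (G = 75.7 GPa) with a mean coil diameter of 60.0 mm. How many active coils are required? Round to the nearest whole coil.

Required rate k = F/δ = 260/18.8 = 13.83 N/mm
N_a = Gd⁴/(8D³k) = (75.7×10³ × 7.5⁴)/(8 × 60.0³ × 13.83)
    = 2.3952e+08 / 2.38979e+07 = 10.02 → 10 coils

10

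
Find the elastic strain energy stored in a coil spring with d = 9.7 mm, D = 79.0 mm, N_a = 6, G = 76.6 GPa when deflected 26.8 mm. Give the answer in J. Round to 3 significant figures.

k = Gd⁴/(8D³N_a) = (76.6×10³)(9.7⁴)/(8·79.0³·6) = 28.655 N/mm
U = ½kδ² = 0.5 × 28.655 × 26.8² = 10290 N·mm = 10.29 J

10.3 J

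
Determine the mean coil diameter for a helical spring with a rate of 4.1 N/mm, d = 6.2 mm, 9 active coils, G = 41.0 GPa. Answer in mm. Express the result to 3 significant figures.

59.0 mm

D = (Gd⁴/(8N_a·k))^(1/3) = (41.0×10³·6.2⁴/(8·9·4.1))^(1/3)
  = (205227)^(1/3) = 58.9854 mm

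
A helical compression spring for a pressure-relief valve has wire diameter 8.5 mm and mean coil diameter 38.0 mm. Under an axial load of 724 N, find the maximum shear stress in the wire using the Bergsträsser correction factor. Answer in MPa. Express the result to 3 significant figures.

Spring index C = D/d = 38.0/8.5 = 4.4706
K_B = (4C+2)/(4C−3) = 19.882/14.882 = 1.3360
τ₀ = 8FD/(πd³) = 8·724·38.0/(π·8.5³) = 220096/1929.3 = 114.08 MPa
τ_max = K·τ₀ = 1.3360 × 114.08 = 152.41 MPa

152 MPa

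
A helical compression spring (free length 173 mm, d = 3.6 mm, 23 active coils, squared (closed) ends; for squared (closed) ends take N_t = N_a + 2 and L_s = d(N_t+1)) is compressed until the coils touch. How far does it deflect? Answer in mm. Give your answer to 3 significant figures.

N_t = 25; L_s = 3.6·26 = 93.6 mm
δ_solid = L₀ − L_s = 173 − 93.6 = 79.4 mm

79.4 mm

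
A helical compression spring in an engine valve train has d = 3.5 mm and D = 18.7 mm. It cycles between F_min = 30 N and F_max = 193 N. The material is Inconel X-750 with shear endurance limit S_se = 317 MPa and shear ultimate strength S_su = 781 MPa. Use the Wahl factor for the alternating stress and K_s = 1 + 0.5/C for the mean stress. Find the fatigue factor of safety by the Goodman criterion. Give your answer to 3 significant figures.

C = D/d = 18.7/3.5 = 5.3429; K_W = (4C−1)/(4C−4)+0.615/C = 1.2878; K_s = 1+0.5/C = 1.0936
F_a = (F_max−F_min)/2 = 81.5 N; F_m = (F_max+F_min)/2 = 111.5 N
τ_a = K_W·8F_aD/(πd³) = 1.2878 × 90.518 = 116.57 MPa
τ_m = K_s·8F_mD/(πd³) = 1.0936 × 123.84 = 135.43 MPa
Goodman: 1/n_f = τ_a/S_se + τ_m/S_su = 116.57/317 + 135.43/781 = 0.36773 + 0.17340 = 0.54113
n_f = 1/0.54113 = 1.848

1.85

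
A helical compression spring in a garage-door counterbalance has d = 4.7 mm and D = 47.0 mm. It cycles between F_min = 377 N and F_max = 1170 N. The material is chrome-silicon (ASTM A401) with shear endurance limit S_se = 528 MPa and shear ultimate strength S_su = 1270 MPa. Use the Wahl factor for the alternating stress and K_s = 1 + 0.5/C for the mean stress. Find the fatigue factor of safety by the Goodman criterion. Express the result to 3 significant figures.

C = D/d = 47.0/4.7 = 10.0000; K_W = (4C−1)/(4C−4)+0.615/C = 1.1448; K_s = 1+0.5/C = 1.0500
F_a = (F_max−F_min)/2 = 396.5 N; F_m = (F_max+F_min)/2 = 773.5 N
τ_a = K_W·8F_aD/(πd³) = 1.1448 × 457.08 = 523.27 MPa
τ_m = K_s·8F_mD/(πd³) = 1.0500 × 891.67 = 936.25 MPa
Goodman: 1/n_f = τ_a/S_se + τ_m/S_su = 523.27/528 + 936.25/1270 = 0.99105 + 0.73721 = 1.7283
n_f = 1/1.7283 = 0.5786

0.579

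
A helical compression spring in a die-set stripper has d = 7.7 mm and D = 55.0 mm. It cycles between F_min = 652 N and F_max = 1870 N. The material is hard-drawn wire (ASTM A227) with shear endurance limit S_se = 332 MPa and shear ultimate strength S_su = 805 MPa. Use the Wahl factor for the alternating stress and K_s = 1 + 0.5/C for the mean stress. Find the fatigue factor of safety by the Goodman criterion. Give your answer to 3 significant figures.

C = D/d = 55.0/7.7 = 7.1429; K_W = (4C−1)/(4C−4)+0.615/C = 1.2082; K_s = 1+0.5/C = 1.0700
F_a = (F_max−F_min)/2 = 609 N; F_m = (F_max+F_min)/2 = 1261 N
τ_a = K_W·8F_aD/(πd³) = 1.2082 × 186.83 = 225.73 MPa
τ_m = K_s·8F_mD/(πd³) = 1.0700 × 386.85 = 413.93 MPa
Goodman: 1/n_f = τ_a/S_se + τ_m/S_su = 225.73/332 + 413.93/805 = 0.67990 + 0.51420 = 1.1941
n_f = 1/1.1941 = 0.8374

0.837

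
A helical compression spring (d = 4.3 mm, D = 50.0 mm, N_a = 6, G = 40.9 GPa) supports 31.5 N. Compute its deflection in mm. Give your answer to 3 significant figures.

k = Gd⁴/(8D³N_a) = (40.9×10³)(4.3⁴)/(8·50.0³·6) = 2.3305 N/mm
δ = F/k = 31.5 / 2.3305 = 13.517 mm

13.5 mm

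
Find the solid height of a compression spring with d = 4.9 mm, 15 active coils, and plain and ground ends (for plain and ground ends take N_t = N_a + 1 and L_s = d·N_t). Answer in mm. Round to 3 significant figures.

plain and ground ends: N_t = N_a + 1 = 15 + 1 = 16
L_s = d·N_t = 4.9 × 16 = 78.4 mm

78.4 mm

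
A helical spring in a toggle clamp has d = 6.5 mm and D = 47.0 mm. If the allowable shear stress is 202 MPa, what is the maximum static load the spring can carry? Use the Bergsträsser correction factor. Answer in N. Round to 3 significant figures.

C = D/d = 47.0/6.5 = 7.2308
K_B = (4C+2)/(4C−3) = 30.923/25.923 = 1.1929
τ_max = K·8FD/(πd³) → F_max = τ_allow·πd³/(8DK)
F_max = 202·π·6.5³/(8·47.0·1.1929) = 1.7428e+05/448.52 = 388.56 N

389 N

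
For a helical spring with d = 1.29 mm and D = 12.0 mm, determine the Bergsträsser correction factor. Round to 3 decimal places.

C = D/d = 12.0/1.29 = 9.3023
K_B = (4C+2)/(4C−3) = 39.209/34.209 = 1.1462

1.146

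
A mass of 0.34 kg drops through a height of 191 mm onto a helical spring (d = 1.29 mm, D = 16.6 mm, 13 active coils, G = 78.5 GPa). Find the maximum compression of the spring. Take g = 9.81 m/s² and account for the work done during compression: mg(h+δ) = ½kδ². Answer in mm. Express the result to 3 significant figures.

k = Gd⁴/(8D³N_a) = (78.5×10³)(1.29⁴)/(8·16.6³·13) = 0.45695 N/mm
W = mg = 0.34 × 9.81 = 3.3354 N
½kδ² − Wδ − Wh = 0 → δ = (W + √(W² + 2kWh))/k
δ = (3.3354 + √(11.125 + 582.213))/0.45695 = (3.3354 + 24.359)/0.45695 = 60.606 mm

60.6 mm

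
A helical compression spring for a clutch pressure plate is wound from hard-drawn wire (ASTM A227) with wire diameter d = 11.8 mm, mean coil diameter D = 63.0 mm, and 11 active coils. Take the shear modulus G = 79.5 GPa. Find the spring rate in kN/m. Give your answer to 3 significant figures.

70.0 kN/m

k = Gd⁴/(8D³N_a) = (79.5×10³ × 11.8⁴) / (8 × 63.0³ × 11)
  = 1.54133e+09 / 2.20041e+07 = 70.047 N/mm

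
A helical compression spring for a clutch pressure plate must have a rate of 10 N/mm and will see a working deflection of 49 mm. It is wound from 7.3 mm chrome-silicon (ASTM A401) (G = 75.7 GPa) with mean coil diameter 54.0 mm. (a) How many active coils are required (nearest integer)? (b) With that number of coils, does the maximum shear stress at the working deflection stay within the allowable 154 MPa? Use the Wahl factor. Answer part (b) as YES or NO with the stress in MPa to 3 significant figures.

N_a = Gd⁴/(8D³k) = (75.7×10³)(7.3⁴)/(8·54.0³·10) = 17.07 → N_a = 17
Actual rate k = Gd⁴/(8D³·17) = 10.038 N/mm
Working load F = kδ = 10.038·49 = 491.88 N
C = 54.0/7.3 = 7.3973; K_W = (4C−1)/(4C−4)+0.615/C = 1.2004
τ_max = K_W·8FD/(πd³) = 1.2004·173.87 = 208.71 MPa
τ_max > 154 MPa → exceeds allowable

(a) 17 coils; (b) NO, τ_max = 209 MPa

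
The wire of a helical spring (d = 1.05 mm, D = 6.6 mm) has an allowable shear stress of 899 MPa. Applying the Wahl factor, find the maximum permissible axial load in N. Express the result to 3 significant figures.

C = D/d = 6.6/1.05 = 6.2857
K_W = (4C−1)/(4C−4) + 0.615/C = 24.143/21.143 + 0.0978 = 1.2397
τ_max = K·8FD/(πd³) → F_max = τ_allow·πd³/(8DK)
F_max = 899·π·1.05³/(8·6.6·1.2397) = 3269.5/65.458 = 49.948 N

49.9 N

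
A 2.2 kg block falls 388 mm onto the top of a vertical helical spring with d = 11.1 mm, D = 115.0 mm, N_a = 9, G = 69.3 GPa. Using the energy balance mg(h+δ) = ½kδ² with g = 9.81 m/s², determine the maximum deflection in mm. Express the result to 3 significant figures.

44.1 mm

k = Gd⁴/(8D³N_a) = (69.3×10³)(11.1⁴)/(8·115.0³·9) = 9.6073 N/mm
W = mg = 2.2 × 9.81 = 21.582 N
½kδ² − Wδ − Wh = 0 → δ = (W + √(W² + 2kWh))/k
δ = (21.582 + √(465.78 + 160899))/9.6073 = (21.582 + 401.7)/9.6073 = 44.059 mm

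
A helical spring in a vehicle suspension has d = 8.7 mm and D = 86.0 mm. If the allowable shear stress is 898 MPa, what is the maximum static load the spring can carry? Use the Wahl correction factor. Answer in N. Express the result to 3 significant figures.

C = D/d = 86.0/8.7 = 9.8851
K_W = (4C−1)/(4C−4) + 0.615/C = 38.540/35.540 + 0.0622 = 1.1466
τ_max = K·8FD/(πd³) → F_max = τ_allow·πd³/(8DK)
F_max = 898·π·8.7³/(8·86.0·1.1466) = 1.8577e+06/788.88 = 2354.9 N

2350 N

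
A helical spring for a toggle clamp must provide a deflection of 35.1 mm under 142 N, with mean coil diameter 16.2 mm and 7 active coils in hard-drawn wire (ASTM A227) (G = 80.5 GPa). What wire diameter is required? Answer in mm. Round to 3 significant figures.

Required rate k = F/δ = 142/35.1 = 4.0456 N/mm
d = (8D³N_a·k / G)^(1/4) = (8·16.2³·7·4.0456 / (80.5×10³))^0.25
  = (11.965)^0.25 = 1.8599 mm

1.86 mm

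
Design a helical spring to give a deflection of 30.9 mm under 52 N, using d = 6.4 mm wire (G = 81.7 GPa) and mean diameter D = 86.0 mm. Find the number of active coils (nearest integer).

16

Required rate k = F/δ = 52/30.9 = 1.6828 N/mm
N_a = Gd⁴/(8D³k) = (81.7×10³ × 6.4⁴)/(8 × 86.0³ × 1.6828)
    = 1.3707e+08 / 8.56308e+06 = 16.01 → 16 coils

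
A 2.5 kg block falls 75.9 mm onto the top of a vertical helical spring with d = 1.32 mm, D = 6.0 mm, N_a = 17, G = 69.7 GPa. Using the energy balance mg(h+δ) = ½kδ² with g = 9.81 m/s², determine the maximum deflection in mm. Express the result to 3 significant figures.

k = Gd⁴/(8D³N_a) = (69.7×10³)(1.32⁴)/(8·6.0³·17) = 7.2034 N/mm
W = mg = 2.5 × 9.81 = 24.525 N
½kδ² − Wδ − Wh = 0 → δ = (W + √(W² + 2kWh))/k
δ = (24.525 + √(601.48 + 26817.4))/7.2034 = (24.525 + 165.59)/7.2034 = 26.392 mm

26.4 mm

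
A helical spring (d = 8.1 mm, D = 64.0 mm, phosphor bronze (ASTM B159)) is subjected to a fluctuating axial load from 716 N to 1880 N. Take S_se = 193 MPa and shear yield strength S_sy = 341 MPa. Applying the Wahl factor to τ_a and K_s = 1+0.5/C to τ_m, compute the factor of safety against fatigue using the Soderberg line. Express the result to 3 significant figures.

0.428

C = D/d = 64.0/8.1 = 7.9012; K_W = (4C−1)/(4C−4)+0.615/C = 1.1865; K_s = 1+0.5/C = 1.0633
F_a = (F_max−F_min)/2 = 582 N; F_m = (F_max+F_min)/2 = 1298 N
τ_a = K_W·8F_aD/(πd³) = 1.1865 × 178.48 = 211.77 MPa
τ_m = K_s·8F_mD/(πd³) = 1.0633 × 398.05 = 423.24 MPa
Soderberg: 1/n_f = τ_a/S_se + τ_m/S_sy = 211.77/193 + 423.24/341 = 1.09724 + 1.24118 = 2.3384
n_f = 1/2.3384 = 0.4276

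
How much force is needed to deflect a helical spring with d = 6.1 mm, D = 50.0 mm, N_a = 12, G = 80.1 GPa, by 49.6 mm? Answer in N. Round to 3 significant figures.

458 N

k = Gd⁴/(8D³N_a) = (80.1×10³)(6.1⁴)/(8·50.0³·12) = 9.2421 N/mm
F = k·δ = 9.2421 × 49.6 = 458.41 N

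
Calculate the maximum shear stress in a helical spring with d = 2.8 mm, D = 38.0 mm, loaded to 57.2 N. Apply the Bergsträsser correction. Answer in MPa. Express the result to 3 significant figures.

Spring index C = D/d = 38.0/2.8 = 13.5714
K_B = (4C+2)/(4C−3) = 56.286/51.286 = 1.0975
τ₀ = 8FD/(πd³) = 8·57.2·38.0/(π·2.8³) = 17388.8/68.964 = 252.14 MPa
τ_max = K·τ₀ = 1.0975 × 252.14 = 276.72 MPa

277 MPa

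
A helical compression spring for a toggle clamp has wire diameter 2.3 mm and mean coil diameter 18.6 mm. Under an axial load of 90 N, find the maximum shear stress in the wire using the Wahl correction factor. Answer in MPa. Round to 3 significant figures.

Spring index C = D/d = 18.6/2.3 = 8.0870
K_W = (4C−1)/(4C−4) + 0.615/C = 31.348/28.348 + 0.0760 = 1.1819
τ₀ = 8FD/(πd³) = 8·90·18.6/(π·2.3³) = 13392/38.224 = 350.36 MPa
τ_max = K·τ₀ = 1.1819 × 350.36 = 414.08 MPa

414 MPa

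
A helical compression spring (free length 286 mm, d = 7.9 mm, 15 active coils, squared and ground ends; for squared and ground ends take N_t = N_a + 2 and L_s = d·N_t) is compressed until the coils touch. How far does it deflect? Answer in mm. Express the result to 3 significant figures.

N_t = 17; L_s = 7.9·17 = 134.3 mm
δ_solid = L₀ − L_s = 286 − 134.3 = 151.7 mm

152 mm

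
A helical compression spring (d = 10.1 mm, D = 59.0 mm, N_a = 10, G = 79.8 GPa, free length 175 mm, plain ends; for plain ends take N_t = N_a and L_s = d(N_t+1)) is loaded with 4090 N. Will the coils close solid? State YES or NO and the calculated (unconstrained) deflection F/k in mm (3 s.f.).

YES, δ = 80.9 mm

k = Gd⁴/(8D³N_a) = (79.8×10³)(10.1⁴)/(8·59.0³·10) = 50.541 N/mm
N_t = 10; L_s = 10.1·11 = 111.1 mm; δ_solid = L₀ − L_s = 175 − 111.1 = 63.9 mm
δ = F/k = 4090/50.541 = 80.925 mm
δ ≥ δ_solid → spring goes solid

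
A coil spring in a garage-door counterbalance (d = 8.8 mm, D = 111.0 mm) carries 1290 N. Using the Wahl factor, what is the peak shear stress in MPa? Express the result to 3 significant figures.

Spring index C = D/d = 111.0/8.8 = 12.6136
K_W = (4C−1)/(4C−4) + 0.615/C = 49.455/46.455 + 0.0488 = 1.1133
τ₀ = 8FD/(πd³) = 8·1290·111.0/(π·8.8³) = 1.14552e+06/2140.9 = 535.06 MPa
τ_max = K·τ₀ = 1.1133 × 535.06 = 595.7 MPa

596 MPa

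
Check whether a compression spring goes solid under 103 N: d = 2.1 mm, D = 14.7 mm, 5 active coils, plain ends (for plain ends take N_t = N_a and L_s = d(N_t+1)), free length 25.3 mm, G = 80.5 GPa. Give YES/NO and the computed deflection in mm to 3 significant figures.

NO, δ = 8.36 mm

k = Gd⁴/(8D³N_a) = (80.5×10³)(2.1⁴)/(8·14.7³·5) = 12.321 N/mm
N_t = 5; L_s = 2.1·6 = 12.6 mm; δ_solid = L₀ − L_s = 25.3 − 12.6 = 12.7 mm
δ = F/k = 103/12.321 = 8.3594 mm
δ < δ_solid → spring does not go solid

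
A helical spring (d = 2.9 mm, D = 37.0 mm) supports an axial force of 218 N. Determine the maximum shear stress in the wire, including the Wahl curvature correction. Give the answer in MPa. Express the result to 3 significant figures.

936 MPa

Spring index C = D/d = 37.0/2.9 = 12.7586
K_W = (4C−1)/(4C−4) + 0.615/C = 50.034/47.034 + 0.0482 = 1.1120
τ₀ = 8FD/(πd³) = 8·218·37.0/(π·2.9³) = 64528/76.62 = 842.18 MPa
τ_max = K·τ₀ = 1.1120 × 842.18 = 936.49 MPa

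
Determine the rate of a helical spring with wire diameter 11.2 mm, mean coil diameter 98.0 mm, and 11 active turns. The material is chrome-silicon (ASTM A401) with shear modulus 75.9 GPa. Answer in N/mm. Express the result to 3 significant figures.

k = Gd⁴/(8D³N_a) = (75.9×10³ × 11.2⁴) / (8 × 98.0³ × 11)
  = 1.1943e+09 / 8.28249e+07 = 14.42 N/mm

14.4 N/mm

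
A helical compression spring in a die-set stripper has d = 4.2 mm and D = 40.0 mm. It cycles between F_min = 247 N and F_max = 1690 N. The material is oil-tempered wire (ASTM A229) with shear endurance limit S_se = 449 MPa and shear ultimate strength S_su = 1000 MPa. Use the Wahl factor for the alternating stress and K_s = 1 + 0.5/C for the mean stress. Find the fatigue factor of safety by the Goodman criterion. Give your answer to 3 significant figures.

C = D/d = 40.0/4.2 = 9.5238; K_W = (4C−1)/(4C−4)+0.615/C = 1.1526; K_s = 1+0.5/C = 1.0525
F_a = (F_max−F_min)/2 = 721.5 N; F_m = (F_max+F_min)/2 = 968.5 N
τ_a = K_W·8F_aD/(πd³) = 1.1526 × 991.95 = 1143.3 MPa
τ_m = K_s·8F_mD/(πd³) = 1.0525 × 1331.5 = 1401.4 MPa
Goodman: 1/n_f = τ_a/S_se + τ_m/S_su = 1143.3/449 + 1401.4/1000 = 2.54629 + 1.40144 = 3.9477
n_f = 1/3.9477 = 0.2533

0.253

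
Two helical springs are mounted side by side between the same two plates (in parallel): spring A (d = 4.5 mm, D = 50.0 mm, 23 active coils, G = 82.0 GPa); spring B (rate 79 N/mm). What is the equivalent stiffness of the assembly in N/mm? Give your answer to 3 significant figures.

k_A = Gd⁴/(8D³N_a) = (82.0×10³)(4.5⁴)/(8·50.0³·23) = 1.462 N/mm
Parallel: k_eq = 1.462 + 79 = 80.462 N/mm

80.5 N/mm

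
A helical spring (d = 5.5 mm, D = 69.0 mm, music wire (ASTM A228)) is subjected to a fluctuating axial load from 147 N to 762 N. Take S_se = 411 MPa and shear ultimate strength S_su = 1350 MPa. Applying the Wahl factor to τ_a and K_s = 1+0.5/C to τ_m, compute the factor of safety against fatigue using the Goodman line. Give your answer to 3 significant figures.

C = D/d = 69.0/5.5 = 12.5455; K_W = (4C−1)/(4C−4)+0.615/C = 1.1140; K_s = 1+0.5/C = 1.0399
F_a = (F_max−F_min)/2 = 307.5 N; F_m = (F_max+F_min)/2 = 454.5 N
τ_a = K_W·8F_aD/(πd³) = 1.1140 × 324.75 = 361.76 MPa
τ_m = K_s·8F_mD/(πd³) = 1.0399 × 479.99 = 499.12 MPa
Goodman: 1/n_f = τ_a/S_se + τ_m/S_su = 361.76/411 + 499.12/1350 = 0.88020 + 0.36972 = 1.2499
n_f = 1/1.2499 = 0.8

0.800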